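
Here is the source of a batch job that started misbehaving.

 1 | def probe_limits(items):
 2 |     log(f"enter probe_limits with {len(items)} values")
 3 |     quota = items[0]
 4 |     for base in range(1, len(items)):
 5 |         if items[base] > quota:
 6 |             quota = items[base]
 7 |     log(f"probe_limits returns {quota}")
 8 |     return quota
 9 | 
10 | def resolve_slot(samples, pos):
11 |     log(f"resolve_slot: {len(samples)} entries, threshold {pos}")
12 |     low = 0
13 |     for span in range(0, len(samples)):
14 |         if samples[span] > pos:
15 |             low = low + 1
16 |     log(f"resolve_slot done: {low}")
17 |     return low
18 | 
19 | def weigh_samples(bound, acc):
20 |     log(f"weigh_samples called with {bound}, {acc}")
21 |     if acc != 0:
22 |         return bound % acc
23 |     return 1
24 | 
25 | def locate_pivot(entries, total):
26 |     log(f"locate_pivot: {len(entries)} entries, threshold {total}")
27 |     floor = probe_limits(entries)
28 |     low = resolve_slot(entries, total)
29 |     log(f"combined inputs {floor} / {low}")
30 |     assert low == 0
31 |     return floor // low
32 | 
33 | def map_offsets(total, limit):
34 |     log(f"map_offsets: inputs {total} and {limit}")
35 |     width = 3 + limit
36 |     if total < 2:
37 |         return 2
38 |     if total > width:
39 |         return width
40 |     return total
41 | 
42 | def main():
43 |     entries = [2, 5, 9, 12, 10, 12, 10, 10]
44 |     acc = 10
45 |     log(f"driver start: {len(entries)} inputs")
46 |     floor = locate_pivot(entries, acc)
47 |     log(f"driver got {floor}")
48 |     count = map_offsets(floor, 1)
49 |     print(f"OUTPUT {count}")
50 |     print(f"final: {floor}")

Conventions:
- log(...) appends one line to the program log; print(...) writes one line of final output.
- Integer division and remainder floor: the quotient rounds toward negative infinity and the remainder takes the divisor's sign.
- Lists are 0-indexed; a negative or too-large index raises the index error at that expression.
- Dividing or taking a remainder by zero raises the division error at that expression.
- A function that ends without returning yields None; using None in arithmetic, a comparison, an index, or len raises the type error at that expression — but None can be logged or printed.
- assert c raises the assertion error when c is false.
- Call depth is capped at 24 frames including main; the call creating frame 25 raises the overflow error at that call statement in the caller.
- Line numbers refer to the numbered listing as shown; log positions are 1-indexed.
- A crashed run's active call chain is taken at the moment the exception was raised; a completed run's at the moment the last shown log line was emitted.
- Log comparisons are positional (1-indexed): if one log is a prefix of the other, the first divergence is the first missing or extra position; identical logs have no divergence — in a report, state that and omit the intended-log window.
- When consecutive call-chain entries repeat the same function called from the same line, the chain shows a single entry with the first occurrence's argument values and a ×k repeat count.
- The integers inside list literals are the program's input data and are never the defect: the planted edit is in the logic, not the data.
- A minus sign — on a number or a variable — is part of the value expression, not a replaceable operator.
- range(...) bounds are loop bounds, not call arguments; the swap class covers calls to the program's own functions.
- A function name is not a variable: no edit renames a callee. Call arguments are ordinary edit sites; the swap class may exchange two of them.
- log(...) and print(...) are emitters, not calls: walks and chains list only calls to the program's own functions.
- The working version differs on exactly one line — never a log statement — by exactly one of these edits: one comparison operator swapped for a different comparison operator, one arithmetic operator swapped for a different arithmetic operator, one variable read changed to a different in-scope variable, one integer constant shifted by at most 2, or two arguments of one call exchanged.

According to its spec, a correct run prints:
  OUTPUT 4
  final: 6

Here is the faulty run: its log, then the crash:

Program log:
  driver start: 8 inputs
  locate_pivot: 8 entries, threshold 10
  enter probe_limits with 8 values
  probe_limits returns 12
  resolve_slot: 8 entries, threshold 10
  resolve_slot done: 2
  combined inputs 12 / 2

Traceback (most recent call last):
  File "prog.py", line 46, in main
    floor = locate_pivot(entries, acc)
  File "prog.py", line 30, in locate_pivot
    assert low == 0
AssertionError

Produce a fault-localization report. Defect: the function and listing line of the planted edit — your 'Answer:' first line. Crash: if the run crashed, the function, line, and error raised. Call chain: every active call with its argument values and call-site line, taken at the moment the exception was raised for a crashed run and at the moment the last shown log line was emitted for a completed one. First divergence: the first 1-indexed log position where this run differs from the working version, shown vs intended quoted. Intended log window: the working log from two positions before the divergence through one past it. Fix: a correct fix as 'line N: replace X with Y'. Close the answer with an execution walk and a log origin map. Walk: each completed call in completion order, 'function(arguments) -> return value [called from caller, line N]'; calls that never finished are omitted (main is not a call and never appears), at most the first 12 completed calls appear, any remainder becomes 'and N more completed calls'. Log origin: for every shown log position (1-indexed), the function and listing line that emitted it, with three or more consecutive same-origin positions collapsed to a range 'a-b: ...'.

Answer: the defect is in locate_pivot at line 30.
Key fact: After 7 matching log lines the faulty run goes silent, while the working version continues with 'driver got 6'.
Crash: locate_pivot, line 30, AssertionError.
Call chain: main -> locate_pivot([2, 5, 9, 12, 10, 12, 10, 10], 10) (called at line 46).
First divergence: position 8 — the faulty run's log ends after 7 lines; the working version continues with 'driver got 6'.
Intended log window:
  6: resolve_slot done: 2
  7: combined inputs 12 / 2
  8: driver got 6
  9: map_offsets: inputs 6 and 1
Execution walk:
  probe_limits([2, 5, 9, 12, 10, 12, 10, 10]) -> 12  [called from locate_pivot, line 27]
  resolve_slot([2, 5, 9, 12, 10, 12, 10, 10], 10) -> 2  [called from locate_pivot, line 28]
Log origin:
  1: emitted by main (line 45)
  2: emitted by locate_pivot (line 26)
  3: emitted by probe_limits (line 2)
  4: emitted by probe_limits (line 7)
  5: emitted by resolve_slot (line 11)
  6: emitted by resolve_slot (line 16)
  7: emitted by locate_pivot (line 29)
A correct fix: line 30: replace `==` with `>`.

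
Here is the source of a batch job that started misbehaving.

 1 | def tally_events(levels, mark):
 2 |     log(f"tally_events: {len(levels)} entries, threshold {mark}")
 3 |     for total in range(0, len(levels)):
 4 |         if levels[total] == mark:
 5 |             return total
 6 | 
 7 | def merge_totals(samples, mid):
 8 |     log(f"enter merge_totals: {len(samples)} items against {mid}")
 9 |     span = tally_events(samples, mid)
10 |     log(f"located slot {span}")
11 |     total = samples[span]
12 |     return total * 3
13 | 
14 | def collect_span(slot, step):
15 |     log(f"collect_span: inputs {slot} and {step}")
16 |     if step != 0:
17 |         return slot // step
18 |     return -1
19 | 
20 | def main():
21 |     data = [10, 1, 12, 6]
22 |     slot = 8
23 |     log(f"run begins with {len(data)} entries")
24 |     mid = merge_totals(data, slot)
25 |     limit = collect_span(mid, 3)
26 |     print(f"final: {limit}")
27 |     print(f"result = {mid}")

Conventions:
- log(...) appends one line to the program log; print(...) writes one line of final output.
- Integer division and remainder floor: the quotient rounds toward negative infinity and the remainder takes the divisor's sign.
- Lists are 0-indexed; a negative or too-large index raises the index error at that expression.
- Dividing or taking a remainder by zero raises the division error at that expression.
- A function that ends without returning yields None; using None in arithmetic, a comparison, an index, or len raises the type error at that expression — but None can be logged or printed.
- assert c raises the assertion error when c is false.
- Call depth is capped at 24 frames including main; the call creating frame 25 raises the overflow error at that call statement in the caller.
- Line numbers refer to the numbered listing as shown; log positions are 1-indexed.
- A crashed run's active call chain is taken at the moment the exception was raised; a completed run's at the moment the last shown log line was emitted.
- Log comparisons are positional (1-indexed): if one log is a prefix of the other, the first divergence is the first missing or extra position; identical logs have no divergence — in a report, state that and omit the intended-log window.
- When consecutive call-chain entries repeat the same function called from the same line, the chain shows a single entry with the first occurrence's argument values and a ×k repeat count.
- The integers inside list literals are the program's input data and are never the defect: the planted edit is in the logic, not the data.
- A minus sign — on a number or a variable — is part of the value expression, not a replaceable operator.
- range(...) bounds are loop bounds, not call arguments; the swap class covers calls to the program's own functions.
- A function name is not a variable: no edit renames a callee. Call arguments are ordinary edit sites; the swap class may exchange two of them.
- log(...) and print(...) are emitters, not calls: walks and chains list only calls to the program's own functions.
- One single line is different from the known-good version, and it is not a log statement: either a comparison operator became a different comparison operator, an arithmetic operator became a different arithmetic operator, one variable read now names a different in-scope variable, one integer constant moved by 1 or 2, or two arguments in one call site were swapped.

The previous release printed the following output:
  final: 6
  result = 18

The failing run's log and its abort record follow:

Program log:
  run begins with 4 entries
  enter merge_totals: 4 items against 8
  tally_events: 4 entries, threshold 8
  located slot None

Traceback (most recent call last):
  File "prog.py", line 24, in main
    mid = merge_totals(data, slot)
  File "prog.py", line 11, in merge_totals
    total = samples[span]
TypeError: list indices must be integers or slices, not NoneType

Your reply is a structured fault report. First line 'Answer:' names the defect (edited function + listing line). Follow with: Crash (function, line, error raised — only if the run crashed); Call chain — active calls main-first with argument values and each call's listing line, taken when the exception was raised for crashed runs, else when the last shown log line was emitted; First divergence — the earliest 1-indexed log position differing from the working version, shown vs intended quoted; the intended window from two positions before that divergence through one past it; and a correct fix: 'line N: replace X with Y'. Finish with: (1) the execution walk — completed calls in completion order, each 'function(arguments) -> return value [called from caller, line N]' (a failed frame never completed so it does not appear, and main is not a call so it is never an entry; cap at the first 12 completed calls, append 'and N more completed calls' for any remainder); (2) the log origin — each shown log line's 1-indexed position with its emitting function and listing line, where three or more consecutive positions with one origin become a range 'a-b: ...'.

Answer: the defect is in main at line 22.
Key observation: At log position 2 the runs split — shown 'enter merge_totals: 4 items against 8', but the working version logs 'enter merge_totals: 4 items against 6'.
Crash: merge_totals, line 11, TypeError.
Call chain: main -> merge_totals([10, 1, 12, 6], 8) (called at line 24).
First divergence: position 2; shown 'enter merge_totals: 4 items against 8' vs intended 'enter merge_totals: 4 items against 6'.
Intended log window:
  1: run begins with 4 entries
  2: enter merge_totals: 4 items against 6
  3: tally_events: 4 entries, threshold 6
Execution walk:
  tally_events([10, 1, 12, 6], 8) -> None  [called from merge_totals, line 9]
Log origins:
  1: emitted by main (line 23)
  2: emitted by merge_totals (line 8)
  3: emitted by tally_events (line 2)
  4: emitted by merge_totals (line 10)
A correct fix: line 22: replace `8` with `6`.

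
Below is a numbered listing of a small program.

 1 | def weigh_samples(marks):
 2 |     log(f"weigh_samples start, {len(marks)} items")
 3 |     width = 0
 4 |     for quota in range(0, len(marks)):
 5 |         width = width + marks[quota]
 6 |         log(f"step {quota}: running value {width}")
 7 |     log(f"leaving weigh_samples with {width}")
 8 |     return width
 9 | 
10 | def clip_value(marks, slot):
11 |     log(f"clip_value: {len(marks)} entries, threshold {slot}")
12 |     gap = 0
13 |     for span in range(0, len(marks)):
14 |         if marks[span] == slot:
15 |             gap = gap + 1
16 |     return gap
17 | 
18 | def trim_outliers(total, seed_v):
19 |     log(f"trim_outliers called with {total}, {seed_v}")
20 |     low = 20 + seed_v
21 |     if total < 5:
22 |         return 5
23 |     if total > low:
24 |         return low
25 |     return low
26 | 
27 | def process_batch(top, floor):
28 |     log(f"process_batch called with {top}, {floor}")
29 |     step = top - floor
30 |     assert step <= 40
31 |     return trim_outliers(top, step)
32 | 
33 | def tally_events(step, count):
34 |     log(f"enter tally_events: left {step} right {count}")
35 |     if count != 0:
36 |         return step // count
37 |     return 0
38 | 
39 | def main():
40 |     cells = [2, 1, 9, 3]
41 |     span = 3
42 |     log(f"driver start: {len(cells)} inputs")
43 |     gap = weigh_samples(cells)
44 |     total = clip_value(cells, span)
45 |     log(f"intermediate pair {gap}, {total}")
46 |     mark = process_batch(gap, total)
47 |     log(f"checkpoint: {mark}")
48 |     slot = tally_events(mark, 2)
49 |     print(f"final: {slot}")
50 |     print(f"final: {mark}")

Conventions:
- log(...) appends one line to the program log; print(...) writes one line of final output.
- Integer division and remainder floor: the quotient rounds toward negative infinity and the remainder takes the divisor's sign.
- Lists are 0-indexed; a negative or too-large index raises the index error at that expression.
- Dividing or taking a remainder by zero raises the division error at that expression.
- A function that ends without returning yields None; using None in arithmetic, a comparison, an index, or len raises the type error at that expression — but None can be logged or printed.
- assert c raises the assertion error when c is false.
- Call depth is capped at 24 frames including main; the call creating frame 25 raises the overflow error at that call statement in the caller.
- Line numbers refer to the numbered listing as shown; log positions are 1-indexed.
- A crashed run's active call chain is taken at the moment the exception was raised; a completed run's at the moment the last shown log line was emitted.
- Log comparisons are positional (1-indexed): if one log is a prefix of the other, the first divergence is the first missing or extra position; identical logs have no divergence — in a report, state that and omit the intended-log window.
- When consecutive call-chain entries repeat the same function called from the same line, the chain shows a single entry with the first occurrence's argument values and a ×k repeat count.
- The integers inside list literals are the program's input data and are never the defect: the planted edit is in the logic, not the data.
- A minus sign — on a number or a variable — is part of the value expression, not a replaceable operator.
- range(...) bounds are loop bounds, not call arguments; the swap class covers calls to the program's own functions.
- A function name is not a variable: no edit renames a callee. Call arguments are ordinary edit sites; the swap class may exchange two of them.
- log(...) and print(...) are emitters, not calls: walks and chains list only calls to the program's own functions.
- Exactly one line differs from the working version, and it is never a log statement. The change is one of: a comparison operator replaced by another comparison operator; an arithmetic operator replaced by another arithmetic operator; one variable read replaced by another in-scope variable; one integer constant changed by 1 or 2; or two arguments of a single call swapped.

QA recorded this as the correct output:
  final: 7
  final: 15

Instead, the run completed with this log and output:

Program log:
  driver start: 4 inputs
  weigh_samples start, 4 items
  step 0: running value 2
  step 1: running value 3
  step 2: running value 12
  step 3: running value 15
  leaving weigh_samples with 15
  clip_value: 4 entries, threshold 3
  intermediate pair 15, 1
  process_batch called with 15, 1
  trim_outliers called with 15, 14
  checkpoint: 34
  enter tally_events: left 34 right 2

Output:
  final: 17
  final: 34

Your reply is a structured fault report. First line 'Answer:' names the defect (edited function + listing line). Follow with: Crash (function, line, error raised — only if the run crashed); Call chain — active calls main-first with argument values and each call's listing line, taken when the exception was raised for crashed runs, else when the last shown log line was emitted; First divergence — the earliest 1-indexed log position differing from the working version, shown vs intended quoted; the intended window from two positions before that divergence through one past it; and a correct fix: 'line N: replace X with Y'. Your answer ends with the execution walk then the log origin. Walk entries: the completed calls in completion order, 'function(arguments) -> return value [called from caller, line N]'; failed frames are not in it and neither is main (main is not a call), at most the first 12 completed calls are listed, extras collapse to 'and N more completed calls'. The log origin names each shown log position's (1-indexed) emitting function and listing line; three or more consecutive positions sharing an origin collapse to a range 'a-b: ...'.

Answer: the defect is in trim_outliers at line 25.
The tell: Position 12 is the first bad log line: 'checkpoint: 34' should read 'checkpoint: 15'.
Call chain: main -> tally_events(34, 2) (called at line 48).
First divergence: position 12 — shown 'checkpoint: 34', intended 'checkpoint: 15'.
Intended log window:
  10: process_batch called with 15, 1
  11: trim_outliers called with 15, 14
  12: checkpoint: 15
  13: enter tally_events: left 15 right 2
Execution walk:
  weigh_samples([2, 1, 9, 3]) -> 15  [called from main, line 43]
  clip_value([2, 1, 9, 3], 3) -> 1  [called from main, line 44]
  trim_outliers(15, 14) -> 34  [called from process_batch, line 31]
  process_batch(15, 1) -> 34  [called from main, line 46]
  tally_events(34, 2) -> 17  [called from main, line 48]
Log origins:
  1: emitted by main (line 42)
  2: emitted by weigh_samples (line 2)
  3-6: emitted by weigh_samples (line 6)
  7: emitted by weigh_samples (line 7)
  8: emitted by clip_value (line 11)
  9: emitted by main (line 45)
  10: emitted by process_batch (line 28)
  11: emitted by trim_outliers (line 19)
  12: emitted by main (line 47)
  13: emitted by tally_events (line 34)
A correct fix: line 25: replace `low` with `total`.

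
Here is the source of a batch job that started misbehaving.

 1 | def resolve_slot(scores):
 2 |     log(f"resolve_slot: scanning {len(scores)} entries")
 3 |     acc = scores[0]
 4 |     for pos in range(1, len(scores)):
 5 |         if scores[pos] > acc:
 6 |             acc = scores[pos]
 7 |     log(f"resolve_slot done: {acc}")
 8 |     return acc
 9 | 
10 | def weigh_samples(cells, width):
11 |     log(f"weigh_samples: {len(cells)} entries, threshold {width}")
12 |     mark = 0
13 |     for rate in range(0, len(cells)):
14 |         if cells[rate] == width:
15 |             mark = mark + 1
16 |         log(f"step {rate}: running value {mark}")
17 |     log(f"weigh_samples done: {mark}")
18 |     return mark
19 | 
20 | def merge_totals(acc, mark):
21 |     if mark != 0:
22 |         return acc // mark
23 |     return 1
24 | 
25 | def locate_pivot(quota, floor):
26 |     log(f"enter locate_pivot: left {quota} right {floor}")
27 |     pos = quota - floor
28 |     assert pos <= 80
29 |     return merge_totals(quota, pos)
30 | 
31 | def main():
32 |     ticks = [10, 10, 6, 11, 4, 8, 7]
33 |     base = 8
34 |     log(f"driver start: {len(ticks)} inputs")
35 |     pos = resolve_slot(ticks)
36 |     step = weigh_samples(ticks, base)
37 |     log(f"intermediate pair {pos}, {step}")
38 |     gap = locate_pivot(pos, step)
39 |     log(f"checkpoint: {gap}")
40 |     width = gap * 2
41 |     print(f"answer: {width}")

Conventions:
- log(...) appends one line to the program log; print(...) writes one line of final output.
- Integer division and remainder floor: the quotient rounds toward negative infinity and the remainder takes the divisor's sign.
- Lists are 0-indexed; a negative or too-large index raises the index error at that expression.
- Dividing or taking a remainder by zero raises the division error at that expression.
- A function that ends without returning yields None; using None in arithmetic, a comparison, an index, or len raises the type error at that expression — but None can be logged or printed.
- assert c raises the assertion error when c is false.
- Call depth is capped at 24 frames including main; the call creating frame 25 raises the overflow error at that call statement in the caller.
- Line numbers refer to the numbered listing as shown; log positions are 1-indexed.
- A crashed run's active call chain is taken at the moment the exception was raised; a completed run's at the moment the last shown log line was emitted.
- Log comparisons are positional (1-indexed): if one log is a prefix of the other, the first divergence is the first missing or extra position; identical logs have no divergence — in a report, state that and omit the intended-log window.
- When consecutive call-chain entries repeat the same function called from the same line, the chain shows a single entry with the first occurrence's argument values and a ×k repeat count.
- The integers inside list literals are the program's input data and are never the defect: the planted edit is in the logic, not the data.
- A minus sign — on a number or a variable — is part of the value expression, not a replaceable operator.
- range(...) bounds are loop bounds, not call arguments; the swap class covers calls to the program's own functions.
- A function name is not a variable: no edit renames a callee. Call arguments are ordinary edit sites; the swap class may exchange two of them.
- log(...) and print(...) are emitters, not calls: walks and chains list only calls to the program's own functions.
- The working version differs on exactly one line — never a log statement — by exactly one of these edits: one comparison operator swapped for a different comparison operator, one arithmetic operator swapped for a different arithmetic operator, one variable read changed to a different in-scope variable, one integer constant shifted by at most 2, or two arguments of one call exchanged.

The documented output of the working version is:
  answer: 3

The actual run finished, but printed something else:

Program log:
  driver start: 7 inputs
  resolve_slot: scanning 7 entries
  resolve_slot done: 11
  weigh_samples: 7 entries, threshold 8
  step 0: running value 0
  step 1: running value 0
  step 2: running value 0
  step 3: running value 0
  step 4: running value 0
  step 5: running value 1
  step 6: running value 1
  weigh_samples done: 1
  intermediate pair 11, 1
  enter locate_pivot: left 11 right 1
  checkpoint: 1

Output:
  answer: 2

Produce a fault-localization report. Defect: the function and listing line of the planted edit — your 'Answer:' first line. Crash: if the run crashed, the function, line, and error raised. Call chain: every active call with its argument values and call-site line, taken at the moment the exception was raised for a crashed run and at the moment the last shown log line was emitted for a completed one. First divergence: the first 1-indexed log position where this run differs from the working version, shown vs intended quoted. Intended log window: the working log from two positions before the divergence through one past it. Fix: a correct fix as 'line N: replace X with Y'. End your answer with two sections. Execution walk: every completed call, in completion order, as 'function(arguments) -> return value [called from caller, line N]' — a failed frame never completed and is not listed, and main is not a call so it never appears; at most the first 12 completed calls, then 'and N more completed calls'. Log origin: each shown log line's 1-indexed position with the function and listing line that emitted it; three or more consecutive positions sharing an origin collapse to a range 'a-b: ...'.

Answer: the defect is in main at line 40.
Key fact: The logs agree in full; only the final output differs.
Call chain: main.
First divergence: none — the logs agree in full.
Execution walk:
  resolve_slot([10, 10, 6, 11, 4, 8, 7]) -> 11  [called from main, line 35]
  weigh_samples([10, 10, 6, 11, 4, 8, 7], 8) -> 1  [called from main, line 36]
  merge_totals(11, 10) -> 1  [called from locate_pivot, line 29]
  locate_pivot(11, 1) -> 1  [called from main, line 38]
Log origin:
  1: logged in main at line 34
  2: logged in resolve_slot at line 2
  3: logged in resolve_slot at line 7
  4: logged in weigh_samples at line 11
  5-11: logged in weigh_samples at line 16
  12: logged in weigh_samples at line 17
  13: logged in main at line 37
  14: logged in locate_pivot at line 26
  15: logged in main at line 39
A correct fix: line 40: replace `2` with `3`.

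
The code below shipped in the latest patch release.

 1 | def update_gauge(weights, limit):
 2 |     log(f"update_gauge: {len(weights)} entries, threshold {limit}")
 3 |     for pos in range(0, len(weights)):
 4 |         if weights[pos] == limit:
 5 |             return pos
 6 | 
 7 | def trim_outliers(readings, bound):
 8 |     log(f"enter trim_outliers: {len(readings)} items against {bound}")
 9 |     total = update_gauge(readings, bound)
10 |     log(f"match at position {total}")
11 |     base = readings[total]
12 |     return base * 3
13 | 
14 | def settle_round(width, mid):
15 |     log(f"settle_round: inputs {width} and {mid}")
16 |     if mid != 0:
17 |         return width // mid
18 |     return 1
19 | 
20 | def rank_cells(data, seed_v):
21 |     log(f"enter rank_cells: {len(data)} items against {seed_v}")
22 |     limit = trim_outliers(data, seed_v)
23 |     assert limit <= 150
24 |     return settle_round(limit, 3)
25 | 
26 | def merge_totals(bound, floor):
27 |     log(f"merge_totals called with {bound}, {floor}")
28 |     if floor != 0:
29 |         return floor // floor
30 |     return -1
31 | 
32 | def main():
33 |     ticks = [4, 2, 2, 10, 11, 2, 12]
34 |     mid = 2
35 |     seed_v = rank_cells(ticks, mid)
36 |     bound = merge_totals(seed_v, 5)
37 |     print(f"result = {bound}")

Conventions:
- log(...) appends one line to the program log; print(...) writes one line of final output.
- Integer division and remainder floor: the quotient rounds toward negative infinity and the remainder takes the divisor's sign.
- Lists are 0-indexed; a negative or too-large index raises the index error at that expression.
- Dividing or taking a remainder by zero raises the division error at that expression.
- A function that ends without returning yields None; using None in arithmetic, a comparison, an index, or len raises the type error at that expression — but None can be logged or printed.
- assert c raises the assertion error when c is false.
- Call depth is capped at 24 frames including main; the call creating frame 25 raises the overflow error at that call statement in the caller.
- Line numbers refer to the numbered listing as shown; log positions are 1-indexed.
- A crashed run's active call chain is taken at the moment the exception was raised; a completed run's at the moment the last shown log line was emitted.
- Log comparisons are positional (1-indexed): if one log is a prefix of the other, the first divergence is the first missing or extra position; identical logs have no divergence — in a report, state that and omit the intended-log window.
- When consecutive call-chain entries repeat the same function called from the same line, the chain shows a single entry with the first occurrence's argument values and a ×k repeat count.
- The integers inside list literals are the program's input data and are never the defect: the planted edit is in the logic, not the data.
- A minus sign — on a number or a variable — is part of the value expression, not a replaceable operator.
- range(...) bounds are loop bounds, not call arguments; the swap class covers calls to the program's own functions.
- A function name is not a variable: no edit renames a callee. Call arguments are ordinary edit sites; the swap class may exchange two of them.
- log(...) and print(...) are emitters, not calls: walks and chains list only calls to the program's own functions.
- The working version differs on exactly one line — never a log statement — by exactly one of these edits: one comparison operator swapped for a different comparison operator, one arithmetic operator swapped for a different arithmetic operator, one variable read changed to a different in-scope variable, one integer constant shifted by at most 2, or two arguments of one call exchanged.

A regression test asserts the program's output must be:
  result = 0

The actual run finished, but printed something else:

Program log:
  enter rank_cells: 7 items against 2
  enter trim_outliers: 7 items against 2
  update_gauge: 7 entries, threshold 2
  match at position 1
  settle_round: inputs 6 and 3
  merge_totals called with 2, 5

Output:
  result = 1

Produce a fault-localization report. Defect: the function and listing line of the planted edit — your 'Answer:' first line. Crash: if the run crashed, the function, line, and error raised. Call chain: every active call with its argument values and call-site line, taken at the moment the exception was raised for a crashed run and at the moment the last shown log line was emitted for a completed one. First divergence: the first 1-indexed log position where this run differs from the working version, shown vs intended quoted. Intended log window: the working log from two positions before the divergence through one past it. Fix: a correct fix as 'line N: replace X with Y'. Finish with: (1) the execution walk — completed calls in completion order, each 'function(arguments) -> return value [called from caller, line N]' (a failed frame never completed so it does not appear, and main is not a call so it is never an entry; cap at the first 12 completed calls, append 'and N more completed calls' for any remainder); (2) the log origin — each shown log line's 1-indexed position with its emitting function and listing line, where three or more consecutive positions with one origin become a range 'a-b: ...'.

Answer: the defect is in merge_totals at line 29.
Key observation: The two runs log identically and part ways only at the printed values.
Call chain: main -> merge_totals(2, 5) (called at line 36).
First divergence: none; the two logs match at every position.
Execution walk:
  update_gauge([4, 2, 2, 10, 11, 2, 12], 2) -> 1  [called from trim_outliers, line 9]
  trim_outliers([4, 2, 2, 10, 11, 2, 12], 2) -> 6  [called from rank_cells, line 22]
  settle_round(6, 3) -> 2  [called from rank_cells, line 24]
  rank_cells([4, 2, 2, 10, 11, 2, 12], 2) -> 2  [called from main, line 35]
  merge_totals(2, 5) -> 1  [called from main, line 36]
Log origin:
  1: emitted by rank_cells (line 21)
  2: emitted by trim_outliers (line 8)
  3: emitted by update_gauge (line 2)
  4: emitted by trim_outliers (line 10)
  5: emitted by settle_round (line 15)
  6: emitted by merge_totals (line 27)
A correct fix: line 29: replace `floor // floor` with `bound // floor`.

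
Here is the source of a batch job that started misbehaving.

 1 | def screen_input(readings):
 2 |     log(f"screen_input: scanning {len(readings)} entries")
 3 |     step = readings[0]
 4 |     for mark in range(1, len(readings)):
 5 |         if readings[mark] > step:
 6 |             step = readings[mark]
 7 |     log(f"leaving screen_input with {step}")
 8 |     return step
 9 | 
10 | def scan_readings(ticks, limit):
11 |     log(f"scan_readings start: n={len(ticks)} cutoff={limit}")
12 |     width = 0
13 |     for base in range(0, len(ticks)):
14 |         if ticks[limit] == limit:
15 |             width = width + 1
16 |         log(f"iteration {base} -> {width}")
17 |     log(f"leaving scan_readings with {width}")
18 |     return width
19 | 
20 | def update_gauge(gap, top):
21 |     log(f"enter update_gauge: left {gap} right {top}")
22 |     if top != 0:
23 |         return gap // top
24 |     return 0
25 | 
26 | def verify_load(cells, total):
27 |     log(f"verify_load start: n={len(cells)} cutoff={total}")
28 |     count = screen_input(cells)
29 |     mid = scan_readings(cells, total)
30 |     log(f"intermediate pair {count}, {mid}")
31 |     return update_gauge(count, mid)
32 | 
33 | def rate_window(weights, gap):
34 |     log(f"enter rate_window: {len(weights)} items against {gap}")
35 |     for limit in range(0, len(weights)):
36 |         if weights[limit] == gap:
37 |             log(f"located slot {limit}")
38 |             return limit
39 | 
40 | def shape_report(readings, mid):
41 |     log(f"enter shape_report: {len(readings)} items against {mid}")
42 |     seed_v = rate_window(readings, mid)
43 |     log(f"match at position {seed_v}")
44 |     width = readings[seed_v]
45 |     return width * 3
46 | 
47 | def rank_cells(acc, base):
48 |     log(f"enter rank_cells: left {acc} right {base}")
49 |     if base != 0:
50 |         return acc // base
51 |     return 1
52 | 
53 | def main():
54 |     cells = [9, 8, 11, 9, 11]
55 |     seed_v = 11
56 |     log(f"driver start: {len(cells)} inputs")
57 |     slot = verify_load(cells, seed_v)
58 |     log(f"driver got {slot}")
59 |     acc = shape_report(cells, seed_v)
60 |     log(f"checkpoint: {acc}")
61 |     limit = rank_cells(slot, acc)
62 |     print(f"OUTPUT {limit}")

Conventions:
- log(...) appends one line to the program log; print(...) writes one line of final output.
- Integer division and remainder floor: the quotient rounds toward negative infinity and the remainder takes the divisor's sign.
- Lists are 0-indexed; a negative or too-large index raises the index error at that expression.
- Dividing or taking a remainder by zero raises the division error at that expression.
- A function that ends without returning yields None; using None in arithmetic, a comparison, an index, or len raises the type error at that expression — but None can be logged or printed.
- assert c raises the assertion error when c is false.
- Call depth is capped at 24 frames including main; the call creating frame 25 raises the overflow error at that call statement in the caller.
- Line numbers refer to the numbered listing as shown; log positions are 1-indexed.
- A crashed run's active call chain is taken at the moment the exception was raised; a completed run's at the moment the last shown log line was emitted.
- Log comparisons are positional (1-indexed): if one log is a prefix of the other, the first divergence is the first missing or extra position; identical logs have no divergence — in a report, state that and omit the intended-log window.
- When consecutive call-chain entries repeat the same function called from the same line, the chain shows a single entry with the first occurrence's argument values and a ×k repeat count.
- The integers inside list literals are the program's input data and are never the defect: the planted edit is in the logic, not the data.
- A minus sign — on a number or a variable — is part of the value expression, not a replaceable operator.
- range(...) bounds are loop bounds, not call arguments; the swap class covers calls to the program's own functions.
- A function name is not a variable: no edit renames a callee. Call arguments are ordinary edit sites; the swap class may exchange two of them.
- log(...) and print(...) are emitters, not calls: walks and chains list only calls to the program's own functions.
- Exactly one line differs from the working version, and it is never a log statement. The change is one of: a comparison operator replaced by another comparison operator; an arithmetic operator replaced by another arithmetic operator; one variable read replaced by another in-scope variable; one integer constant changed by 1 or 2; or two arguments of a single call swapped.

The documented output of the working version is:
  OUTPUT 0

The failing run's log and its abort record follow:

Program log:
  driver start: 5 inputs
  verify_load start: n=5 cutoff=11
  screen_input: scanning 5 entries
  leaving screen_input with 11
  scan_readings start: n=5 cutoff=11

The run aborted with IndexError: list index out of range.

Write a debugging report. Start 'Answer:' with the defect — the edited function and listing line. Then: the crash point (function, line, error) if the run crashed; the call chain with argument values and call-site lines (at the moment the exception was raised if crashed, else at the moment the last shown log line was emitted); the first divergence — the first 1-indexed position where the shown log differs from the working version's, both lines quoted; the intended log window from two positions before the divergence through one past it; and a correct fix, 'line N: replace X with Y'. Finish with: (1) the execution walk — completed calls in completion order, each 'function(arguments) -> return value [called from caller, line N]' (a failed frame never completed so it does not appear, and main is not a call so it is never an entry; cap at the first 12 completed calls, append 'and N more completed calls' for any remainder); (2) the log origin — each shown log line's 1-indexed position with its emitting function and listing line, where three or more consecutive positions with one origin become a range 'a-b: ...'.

Answer: the defect is in scan_readings at line 14.
The tell: The faulty run's log stops after 5 lines; the working version's next line would be 'iteration 0 -> 0'.
Crash: scan_readings, line 14, IndexError.
Call chain: main -> verify_load([9, 8, 11, 9, 11], 11) (called at line 57) -> scan_readings([9, 8, 11, 9, 11], 11) (called at line 29).
First divergence: position 6; the shown log stops at 5 lines while the working version next logs 'iteration 0 -> 0'.
Intended log window:
  4: leaving screen_input with 11
  5: scan_readings start: n=5 cutoff=11
  6: iteration 0 -> 0
  7: iteration 1 -> 0
Execution walk:
  screen_input([9, 8, 11, 9, 11]) -> 11  [called from verify_load, line 28]
Origin of each log line:
  1: logged in main at line 56
  2: logged in verify_load at line 27
  3: logged in screen_input at line 2
  4: logged in screen_input at line 7
  5: logged in scan_readings at line 11
A correct fix: line 14: replace `ticks[limit]` with `ticks[base]`.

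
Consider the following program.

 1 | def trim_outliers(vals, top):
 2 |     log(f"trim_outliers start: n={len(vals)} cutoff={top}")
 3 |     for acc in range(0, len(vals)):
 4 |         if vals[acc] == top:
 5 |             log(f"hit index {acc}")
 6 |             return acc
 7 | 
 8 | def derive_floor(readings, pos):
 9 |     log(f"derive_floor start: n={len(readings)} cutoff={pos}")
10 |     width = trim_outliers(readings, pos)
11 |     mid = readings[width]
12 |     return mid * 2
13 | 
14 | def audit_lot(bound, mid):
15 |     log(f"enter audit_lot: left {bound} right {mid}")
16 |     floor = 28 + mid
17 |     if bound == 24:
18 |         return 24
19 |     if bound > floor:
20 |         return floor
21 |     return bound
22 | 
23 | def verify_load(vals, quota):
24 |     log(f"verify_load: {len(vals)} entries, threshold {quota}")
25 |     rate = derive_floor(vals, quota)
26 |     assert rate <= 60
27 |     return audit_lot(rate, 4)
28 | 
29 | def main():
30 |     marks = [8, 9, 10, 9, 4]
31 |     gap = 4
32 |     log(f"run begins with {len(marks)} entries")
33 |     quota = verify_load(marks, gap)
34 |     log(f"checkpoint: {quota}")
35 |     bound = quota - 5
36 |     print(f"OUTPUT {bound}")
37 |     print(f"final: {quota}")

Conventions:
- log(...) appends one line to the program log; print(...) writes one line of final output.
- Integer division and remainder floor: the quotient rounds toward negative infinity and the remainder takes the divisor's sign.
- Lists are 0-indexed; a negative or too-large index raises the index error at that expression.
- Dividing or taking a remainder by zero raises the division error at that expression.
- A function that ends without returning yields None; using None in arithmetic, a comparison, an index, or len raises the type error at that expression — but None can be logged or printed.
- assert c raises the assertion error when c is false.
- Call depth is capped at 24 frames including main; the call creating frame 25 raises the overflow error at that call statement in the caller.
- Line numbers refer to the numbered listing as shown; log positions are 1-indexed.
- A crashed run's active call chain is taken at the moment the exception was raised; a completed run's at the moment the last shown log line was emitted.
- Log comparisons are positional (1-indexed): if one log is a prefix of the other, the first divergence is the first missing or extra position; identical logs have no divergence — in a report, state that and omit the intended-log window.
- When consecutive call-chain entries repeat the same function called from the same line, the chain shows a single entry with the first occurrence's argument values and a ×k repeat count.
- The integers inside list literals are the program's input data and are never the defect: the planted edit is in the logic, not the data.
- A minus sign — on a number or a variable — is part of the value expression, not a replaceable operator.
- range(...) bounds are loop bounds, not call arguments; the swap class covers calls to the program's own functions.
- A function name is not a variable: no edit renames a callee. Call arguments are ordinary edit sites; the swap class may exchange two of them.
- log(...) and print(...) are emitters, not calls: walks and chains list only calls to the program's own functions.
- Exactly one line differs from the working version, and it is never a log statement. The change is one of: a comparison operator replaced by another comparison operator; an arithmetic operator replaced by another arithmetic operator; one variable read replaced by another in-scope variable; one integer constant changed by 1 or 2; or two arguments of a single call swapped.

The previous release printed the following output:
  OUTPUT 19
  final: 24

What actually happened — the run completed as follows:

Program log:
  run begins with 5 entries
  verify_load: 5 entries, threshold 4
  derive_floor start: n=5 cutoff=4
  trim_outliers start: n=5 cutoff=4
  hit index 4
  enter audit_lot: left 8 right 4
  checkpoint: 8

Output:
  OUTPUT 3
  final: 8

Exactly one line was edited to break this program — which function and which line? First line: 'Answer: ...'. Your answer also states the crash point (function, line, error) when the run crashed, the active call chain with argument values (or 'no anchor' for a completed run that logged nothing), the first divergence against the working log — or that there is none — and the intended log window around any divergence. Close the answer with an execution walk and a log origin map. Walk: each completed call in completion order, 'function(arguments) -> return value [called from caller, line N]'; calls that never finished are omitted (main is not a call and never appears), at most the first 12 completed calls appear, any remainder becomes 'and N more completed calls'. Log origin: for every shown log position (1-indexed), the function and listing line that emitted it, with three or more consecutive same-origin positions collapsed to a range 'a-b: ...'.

Answer: the defect is in audit_lot at line 17.
Key fact: Log line 7 is where behavior first shows: 'checkpoint: 8' appears instead of 'checkpoint: 24'.
Call chain: main.
First divergence: position 7 — shown 'checkpoint: 8', intended 'checkpoint: 24'.
Intended log window:
  5: hit index 4
  6: enter audit_lot: left 8 right 4
  7: checkpoint: 24
Execution walk:
  trim_outliers([8, 9, 10, 9, 4], 4) -> 4  [called from derive_floor, line 10]
  derive_floor([8, 9, 10, 9, 4], 4) -> 8  [called from verify_load, line 25]
  audit_lot(8, 4) -> 8  [called from verify_load, line 27]
  verify_load([8, 9, 10, 9, 4], 4) -> 8  [called from main, line 33]
Log origin:
  1: emitted by main (line 32)
  2: emitted by verify_load (line 24)
  3: emitted by derive_floor (line 9)
  4: emitted by trim_outliers (line 2)
  5: emitted by trim_outliers (line 5)
  6: emitted by audit_lot (line 15)
  7: emitted by main (line 34)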